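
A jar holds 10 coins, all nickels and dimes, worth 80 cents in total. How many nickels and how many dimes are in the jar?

nickels: 4, dimes: 6

Let n = nickels, d = dimes.
  n + d = 10
  5n + 10d = 80
From equation 1: n = 10 − d.
Substitute into equation 2 and solve: d = 6.
Then n = 4.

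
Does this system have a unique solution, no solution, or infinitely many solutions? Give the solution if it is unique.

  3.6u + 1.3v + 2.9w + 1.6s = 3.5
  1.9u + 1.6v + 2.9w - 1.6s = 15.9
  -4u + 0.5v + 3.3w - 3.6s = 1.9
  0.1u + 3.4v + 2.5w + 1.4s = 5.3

Row-reduce the augmented matrix:
R1 ← R1 / (18/5).
R2 ← R2 − 19/10·R1.
R3 ← R3 + 4·R1.
R4 ← R4 − 1/10·R1.
R2 ← R2 / (329/360).
R1 ← R1 − 13/36·R2.
R3 ← R3 − 35/18·R2.
R4 ← R4 − 1211/360·R2.
R3 ← R3 / (848/235).
R1 ← R1 − 87/329·R3.
R2 ← R2 − 493/329·R3.
R4 ← R4 + 616/235·R3.
R4 ← R4 / (3394/265).
R1 ← R1 − 493/424·R4.
R2 ← R2 + 1729/424·R4.
R3 ← R3 − 397/424·R4.
Reading off the reduced rows gives u = 3, v = 5, w = -2, s = -5.

u = 3, v = 5, w = -2, s = -5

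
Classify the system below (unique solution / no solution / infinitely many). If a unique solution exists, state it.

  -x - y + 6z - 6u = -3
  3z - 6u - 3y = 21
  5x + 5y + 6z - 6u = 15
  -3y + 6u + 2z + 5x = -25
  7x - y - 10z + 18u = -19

x = 4, y = -1, z = -6, u = -6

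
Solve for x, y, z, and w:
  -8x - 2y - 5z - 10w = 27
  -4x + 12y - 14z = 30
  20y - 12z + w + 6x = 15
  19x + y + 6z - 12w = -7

x = 0, y = -1, z = -3, w = -1

Row-reduce the augmented matrix:
R1 ← R1 / (-8).
R2 ← R2 + 4·R1.
R3 ← R3 − 6·R1.
R4 ← R4 − 19·R1.
R2 ← R2 / (13).
R1 ← R1 − 1/4·R2.
R3 ← R3 − 37/2·R2.
R4 ← R4 + 15/4·R2.
R3 ← R3 / (8/13).
R1 ← R1 − 11/13·R3.
R2 ← R2 + 23/26·R3.
R4 ← R4 + 239/26·R3.
R4 ← R4 / (-3803/16).
R1 ← R1 − 159/8·R4.
R2 ← R2 + 307/16·R4.
R3 ← R3 + 177/8·R4.
Reading off the reduced rows gives x = 0, y = -1, z = -3, w = -1.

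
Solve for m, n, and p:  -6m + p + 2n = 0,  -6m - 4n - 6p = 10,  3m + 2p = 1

m = -1, n = -4, p = 2

Row-reduce the augmented matrix:
R1 ← R1 / (-6).
R2 ← R2 + 6·R1.
R3 ← R3 − 3·R1.
R2 ← R2 / (-6).
R1 ← R1 + 1/3·R2.
R3 ← R3 − 1·R2.
R3 ← R3 / (4/3).
R1 ← R1 − 2/9·R3.
R2 ← R2 − 7/6·R3.
Reading off the reduced rows gives m = -1, n = -4, p = 2.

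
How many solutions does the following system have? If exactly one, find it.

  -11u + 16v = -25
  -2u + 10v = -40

u = -5, v = -5

Row-reduce the augmented matrix:
R1 ← R1 / (-11).
R2 ← R2 + 2·R1.
R2 ← R2 / (78/11).
R1 ← R1 + 16/11·R2.
Reading off the reduced rows gives u = -5, v = -5.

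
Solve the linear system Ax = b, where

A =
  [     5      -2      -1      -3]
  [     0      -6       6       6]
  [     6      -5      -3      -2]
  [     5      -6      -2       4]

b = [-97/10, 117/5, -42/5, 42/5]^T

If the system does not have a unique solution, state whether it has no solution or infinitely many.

x_1 = -2/5, x_2 = -2/5, x_3 = 1, x_4 = 5/2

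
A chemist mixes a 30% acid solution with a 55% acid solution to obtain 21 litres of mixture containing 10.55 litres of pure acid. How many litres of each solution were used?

litres of solution A: 4, litres of solution B: 17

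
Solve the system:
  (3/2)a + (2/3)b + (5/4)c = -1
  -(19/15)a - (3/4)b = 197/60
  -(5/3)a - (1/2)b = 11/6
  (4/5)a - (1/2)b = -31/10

no solution

Row-reduce:
R1 ← R1 / (3/2).
R2 ← R2 + 19/15·R1.
R3 ← R3 + 5/3·R1.
R4 ← R4 − 4/5·R1.
R2 ← R2 / (-101/540).
R1 ← R1 − 4/9·R2.
R3 ← R3 − 13/54·R2.
R4 ← R4 + 77/90·R2.
R3 ← R3 / (555/202).
R1 ← R1 − 675/202·R3.
R2 ← R2 + 570/101·R3.
R4 ← R4 + 555/101·R3.
Row 4 reduces to 0 = -6, a contradiction. The system is inconsistent.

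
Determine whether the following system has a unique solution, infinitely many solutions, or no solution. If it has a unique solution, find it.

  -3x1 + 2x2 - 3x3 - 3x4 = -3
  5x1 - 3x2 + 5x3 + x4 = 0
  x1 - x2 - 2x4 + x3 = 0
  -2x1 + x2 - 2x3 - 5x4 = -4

no solution

Row-reduce:
R1 ← R1 / (-3).
R2 ← R2 − 5·R1.
R3 ← R3 − 1·R1.
R4 ← R4 + 2·R1.
R2 ← R2 / (1/3).
R1 ← R1 + 2/3·R2.
R3 ← R3 + 1/3·R2.
R4 ← R4 + 1/3·R2.
R3 ← R3 / (-7).
R1 ← R1 + 7·R3.
R2 ← R2 + 12·R3.
R4 ← R4 + 7·R3.
Row 4 reduces to 0 = -1, a contradiction. The system is inconsistent.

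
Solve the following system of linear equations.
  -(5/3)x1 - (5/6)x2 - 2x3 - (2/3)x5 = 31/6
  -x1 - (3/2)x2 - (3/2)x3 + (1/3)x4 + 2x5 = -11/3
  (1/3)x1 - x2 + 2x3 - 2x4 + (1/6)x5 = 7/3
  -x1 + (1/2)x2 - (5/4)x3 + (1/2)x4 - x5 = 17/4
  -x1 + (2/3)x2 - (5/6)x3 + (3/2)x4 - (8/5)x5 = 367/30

x1 = -6, x2 = -3, x3 = 5, x4 = 4, x5 = -4

Row-reduce the augmented matrix:
R1 ← R1 / (-5/3).
R2 ← R2 + 1·R1.
R3 ← R3 − 1/3·R1.
R4 ← R4 + 1·R1.
R5 ← R5 + 1·R1.
R2 ← R2 / (-1).
R1 ← R1 − 1/2·R2.
R3 ← R3 + 7/6·R2.
R4 ← R4 − 1·R2.
R5 ← R5 − 7/6·R2.
R3 ← R3 / (39/20).
R1 ← R1 − 21/20·R3.
R2 ← R2 − 3/10·R3.
R4 ← R4 + 7/20·R3.
R5 ← R5 − 1/60·R3.
R4 ← R4 / (142/351).
R1 ← R1 − 170/117·R4.
R2 ← R2 − 4/117·R4.
R3 ← R3 + 430/351·R4.
R5 ← R5 − 4021/2106·R4.
R5 ← R5 / (-12859/2840).
R1 ← R1 + 113/71·R5.
R2 ← R2 + 148/71·R5.
R3 ← R3 − 359/142·R5.
R4 ← R4 − 915/284·R5.
Reading off the reduced rows gives x1 = -6, x2 = -3, x3 = 5, x4 = 4, x5 = -4.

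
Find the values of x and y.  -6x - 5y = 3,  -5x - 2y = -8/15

Row-reduce the augmented matrix:
R1 ← R1 / (-6).
R2 ← R2 + 5·R1.
R2 ← R2 / (13/6).
R1 ← R1 − 5/6·R2.
Reading off the reduced rows gives x = 2/3, y = -7/5.

x = 2/3, y = -7/5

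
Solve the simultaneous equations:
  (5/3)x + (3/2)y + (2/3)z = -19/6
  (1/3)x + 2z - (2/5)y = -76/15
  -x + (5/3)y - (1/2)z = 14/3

Row-reduce the augmented matrix:
R1 ← R1 / (5/3).
R2 ← R2 − 1/3·R1.
R3 ← R3 + 1·R1.
R2 ← R2 / (-7/10).
R1 ← R1 − 9/10·R2.
R3 ← R3 − 77/30·R2.
R3 ← R3 / (607/90).
R1 ← R1 − 14/5·R3.
R2 ← R2 + 8/3·R3.
Reading off the reduced rows gives x = -2, y = 1, z = -2.

x = -2, y = 1, z = -2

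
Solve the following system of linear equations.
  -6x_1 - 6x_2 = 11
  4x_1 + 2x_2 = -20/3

Row-reduce the augmented matrix:
R1 ← R1 / (-6).
R2 ← R2 − 4·R1.
R2 ← R2 / (-2).
R1 ← R1 − 1·R2.
Reading off the reduced rows gives x_1 = -3/2, x_2 = -1/3.

x_1 = -3/2, x_2 = -1/3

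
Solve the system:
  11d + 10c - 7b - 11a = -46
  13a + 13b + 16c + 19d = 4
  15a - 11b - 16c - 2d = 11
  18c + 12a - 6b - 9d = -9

Row-reduce the augmented matrix:
R1 ← R1 / (-11).
R2 ← R2 − 13·R1.
R3 ← R3 − 15·R1.
R4 ← R4 − 12·R1.
R2 ← R2 / (52/11).
R1 ← R1 − 7/11·R2.
R3 ← R3 + 226/11·R2.
R4 ← R4 + 150/11·R2.
R3 ← R3 / (1541/13).
R1 ← R1 + 121/26·R3.
R2 ← R2 − 153/26·R3.
R4 ← R4 − 1419/13·R3.
R4 ← R4 / (-68928/1541).
R1 ← R1 − 2043/3082·R4.
R2 ← R2 + 2405/3082·R4.
R3 ← R3 − 1977/1541·R4.
Reading off the reduced rows gives a = 1, b = 2, c = -1, d = -1.

a = 1, b = 2, c = -1, d = -1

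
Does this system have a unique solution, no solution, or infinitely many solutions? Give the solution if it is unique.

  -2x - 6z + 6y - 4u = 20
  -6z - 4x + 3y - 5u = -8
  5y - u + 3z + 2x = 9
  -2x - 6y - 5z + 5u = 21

Row-reduce the augmented matrix:
R1 ← R1 / (-2).
R2 ← R2 + 4·R1.
R3 ← R3 − 2·R1.
R4 ← R4 + 2·R1.
R2 ← R2 / (-9).
R1 ← R1 + 3·R2.
R3 ← R3 − 11·R2.
R4 ← R4 + 12·R2.
R3 ← R3 / (13/3).
R1 ← R1 − 1·R3.
R2 ← R2 + 2/3·R3.
R4 ← R4 + 7·R3.
R4 ← R4 / (37/13).
R1 ← R1 − 17/13·R4.
R2 ← R2 + 7/13·R4.
R3 ← R3 + 4/13·R4.
Reading off the reduced rows gives x = 5, y = 4, z = -5, u = 6.

x = 5, y = 4, z = -5, u = 6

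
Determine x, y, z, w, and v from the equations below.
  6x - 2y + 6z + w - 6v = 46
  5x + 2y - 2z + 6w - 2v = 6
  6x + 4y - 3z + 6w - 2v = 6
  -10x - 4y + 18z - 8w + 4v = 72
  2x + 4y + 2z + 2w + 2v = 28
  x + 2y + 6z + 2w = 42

x = 4, y = 1, z = 6, w = 0, v = 2

Row-reduce the augmented matrix:
R1 ← R1 / (6).
R2 ← R2 − 5·R1.
R3 ← R3 − 6·R1.
R4 ← R4 + 10·R1.
R5 ← R5 − 2·R1.
R6 ← R6 − 1·R1.
R2 ← R2 / (11/3).
R1 ← R1 + 1/3·R2.
R3 ← R3 − 6·R2.
R4 ← R4 + 22/3·R2.
R5 ← R5 − 14/3·R2.
R6 ← R6 − 7/3·R2.
R3 ← R3 / (27/11).
R1 ← R1 − 4/11·R3.
R2 ← R2 + 21/11·R3.
R4 ← R4 − 14·R3.
R5 ← R5 − 98/11·R3.
R6 ← R6 − 104/11·R3.
R4 ← R4 / (640/27).
R1 ← R1 − 31/27·R4.
R2 ← R2 + 23/18·R4.
R3 ← R3 + 38/27·R4.
R5 ← R5 − 206/27·R4.
R6 ← R6 − 320/27·R4.
R5 ← R5 / (29/16).
R1 ← R1 + 27/32·R5.
R2 ← R2 − 25/64·R5.
R3 ← R3 + 1/16·R5.
R4 ← R4 − 7/32·R5.
R6 reduces to 0 = 0, so the extra equation is consistent.
Reading off the reduced rows gives x = 4, y = 1, z = 6, w = 0, v = 2.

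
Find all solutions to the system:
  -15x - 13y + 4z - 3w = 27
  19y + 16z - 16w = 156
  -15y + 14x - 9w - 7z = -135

infinitely many solutions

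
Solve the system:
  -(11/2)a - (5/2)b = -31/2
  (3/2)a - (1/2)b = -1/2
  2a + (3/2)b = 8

Row-reduce the augmented matrix:
R1 ← R1 / (-11/2).
R2 ← R2 − 3/2·R1.
R3 ← R3 − 2·R1.
R2 ← R2 / (-13/11).
R1 ← R1 − 5/11·R2.
R3 ← R3 − 13/22·R2.
R3 reduces to 0 = 0, so the extra equation is consistent.
Reading off the reduced rows gives a = 1, b = 4.

a = 1, b = 4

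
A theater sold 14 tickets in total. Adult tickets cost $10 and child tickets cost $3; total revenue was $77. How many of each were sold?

Let a = adult tickets, c = child tickets.
  a + c = 14
  10a + 3c = 77
Row-reduce the augmented matrix:
R2 ← R2 − 10·R1.
R2 ← R2 / (-7).
R1 ← R1 − 1·R2.
Reading off the reduced rows gives a = 5, c = 9.

adult tickets: 5, child tickets: 9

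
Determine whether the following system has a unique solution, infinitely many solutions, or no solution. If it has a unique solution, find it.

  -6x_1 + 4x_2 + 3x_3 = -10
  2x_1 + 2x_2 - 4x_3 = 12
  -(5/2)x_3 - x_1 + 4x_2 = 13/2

Row-reduce:
R1 ← R1 / (-6).
R2 ← R2 − 2·R1.
R3 ← R3 + 1·R1.
R2 ← R2 / (10/3).
R1 ← R1 + 2/3·R2.
R3 ← R3 − 10/3·R2.
Row 3 reduces to 0 = -1/2, a contradiction. The system is inconsistent.

no solution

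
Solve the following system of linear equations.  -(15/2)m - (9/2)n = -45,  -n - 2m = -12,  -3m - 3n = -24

Row-reduce:
R1 ← R1 / (-15/2).
R2 ← R2 + 2·R1.
R3 ← R3 + 3·R1.
R2 ← R2 / (1/5).
R1 ← R1 − 3/5·R2.
R3 ← R3 + 6/5·R2.
Row 3 reduces to 0 = -6, a contradiction. The system is inconsistent.

no solution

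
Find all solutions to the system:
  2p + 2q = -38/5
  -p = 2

p = -2, q = -9/5

Row-reduce the augmented matrix:
R1 ← R1 / (2).
R2 ← R2 + 1·R1.
R1 ← R1 − 1·R2.
Reading off the reduced rows gives p = -2, q = -9/5.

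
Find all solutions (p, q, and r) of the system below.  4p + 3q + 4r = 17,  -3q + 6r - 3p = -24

Row-reduce:
R1 ← R1 / (4).
R2 ← R2 + 3·R1.
R2 ← R2 / (-3/4).
R1 ← R1 − 3/4·R2.
Rank is 2 with 3 unknowns, leaving r free.

infinitely many solutions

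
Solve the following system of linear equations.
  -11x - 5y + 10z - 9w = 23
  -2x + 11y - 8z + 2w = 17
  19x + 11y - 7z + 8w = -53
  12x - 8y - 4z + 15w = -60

x = -2, y = -1, z = -4, w = -4

Row-reduce the augmented matrix:
R1 ← R1 / (-11).
R2 ← R2 + 2·R1.
R3 ← R3 − 19·R1.
R4 ← R4 − 12·R1.
R2 ← R2 / (131/11).
R1 ← R1 − 5/11·R2.
R3 ← R3 − 26/11·R2.
R4 ← R4 + 148/11·R2.
R3 ← R3 / (1601/131).
R1 ← R1 + 70/131·R3.
R2 ← R2 + 108/131·R3.
R4 ← R4 + 548/131·R3.
R4 ← R4 / (10343/1601).
R1 ← R1 − 509/1601·R4.
R2 ← R2 + 404/1601·R4.
R3 ← R3 + 1083/1601·R4.
Reading off the reduced rows gives x = -2, y = -1, z = -4, w = -4.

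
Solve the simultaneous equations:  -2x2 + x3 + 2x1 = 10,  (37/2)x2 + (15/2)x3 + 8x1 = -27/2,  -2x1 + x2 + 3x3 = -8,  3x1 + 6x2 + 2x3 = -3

no solution

Row-reduce:
R1 ← R1 / (2).
R2 ← R2 − 8·R1.
R3 ← R3 + 2·R1.
R4 ← R4 − 3·R1.
R2 ← R2 / (53/2).
R1 ← R1 + 1·R2.
R3 ← R3 + 1·R2.
R4 ← R4 − 9·R2.
R3 ← R3 / (219/53).
R1 ← R1 − 67/106·R3.
R2 ← R2 − 7/53·R3.
R4 ← R4 + 73/106·R3.
Row 4 reduces to 0 = 1/6, a contradiction. The system is inconsistent.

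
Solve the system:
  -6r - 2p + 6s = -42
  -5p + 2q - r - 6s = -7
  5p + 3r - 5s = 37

infinitely many solutions

Row-reduce:
R1 ← R1 / (-2).
R2 ← R2 + 5·R1.
R3 ← R3 − 5·R1.
R2 ← R2 / (2).
R3 ← R3 / (-12).
R1 ← R1 − 3·R3.
R2 ← R2 − 7·R3.
Rank is 3 with 4 unknowns, leaving s free.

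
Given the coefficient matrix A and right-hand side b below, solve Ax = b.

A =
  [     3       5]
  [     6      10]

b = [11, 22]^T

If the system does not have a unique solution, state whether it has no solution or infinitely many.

infinitely many solutions

Row-reduce:
R1 ← R1 / (3).
R2 ← R2 − 6·R1.
Rank is 1 with 2 unknowns, leaving x_2 free.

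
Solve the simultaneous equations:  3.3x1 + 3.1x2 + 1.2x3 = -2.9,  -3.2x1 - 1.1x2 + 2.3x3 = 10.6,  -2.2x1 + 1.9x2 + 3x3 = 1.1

Row-reduce the augmented matrix:
R1 ← R1 / (33/10).
R2 ← R2 + 16/5·R1.
R3 ← R3 + 11/5·R1.
R2 ← R2 / (629/330).
R1 ← R1 − 31/33·R2.
R3 ← R3 − 119/30·R2.
R3 ← R3 / (-1261/370).
R1 ← R1 + 845/629·R3.
R2 ← R2 − 1143/629·R3.
Reading off the reduced rows gives x1 = 2, x2 = -5, x3 = 5.

x1 = 2, x2 = -5, x3 = 5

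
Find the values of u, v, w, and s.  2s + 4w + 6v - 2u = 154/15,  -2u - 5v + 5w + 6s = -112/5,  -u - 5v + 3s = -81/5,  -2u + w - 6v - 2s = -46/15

u = -9/5, v = 2, w = 0, s = -8/3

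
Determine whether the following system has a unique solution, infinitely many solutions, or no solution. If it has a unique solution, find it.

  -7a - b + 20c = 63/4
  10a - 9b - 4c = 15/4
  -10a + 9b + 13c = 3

a = 0, b = -3/4, c = 3/4

Row-reduce the augmented matrix:
R1 ← R1 / (-7).
R2 ← R2 − 10·R1.
R3 ← R3 + 10·R1.
R2 ← R2 / (-73/7).
R1 ← R1 − 1/7·R2.
R3 ← R3 − 73/7·R2.
R3 ← R3 / (9).
R1 ← R1 + 184/73·R3.
R2 ← R2 + 172/73·R3.
Reading off the reduced rows gives a = 0, b = -3/4, c = 3/4.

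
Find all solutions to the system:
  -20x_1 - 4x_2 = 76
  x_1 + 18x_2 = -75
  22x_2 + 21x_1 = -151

Row-reduce the augmented matrix:
R1 ← R1 / (-20).
R2 ← R2 − 1·R1.
R3 ← R3 − 21·R1.
R2 ← R2 / (89/5).
R1 ← R1 − 1/5·R2.
R3 ← R3 − 89/5·R2.
R3 reduces to 0 = 0, so the extra equation is consistent.
Reading off the reduced rows gives x_1 = -3, x_2 = -4.

x_1 = -3, x_2 = -4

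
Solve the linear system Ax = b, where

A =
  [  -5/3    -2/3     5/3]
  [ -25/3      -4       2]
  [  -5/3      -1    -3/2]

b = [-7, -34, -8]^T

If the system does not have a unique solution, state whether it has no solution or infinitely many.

Row-reduce:
R1 ← R1 / (-5/3).
R2 ← R2 + 25/3·R1.
R3 ← R3 + 5/3·R1.
R2 ← R2 / (-2/3).
R1 ← R1 − 2/5·R2.
R3 ← R3 + 1/3·R2.
Row 3 reduces to 0 = -3/2, a contradiction. The system is inconsistent.

no solution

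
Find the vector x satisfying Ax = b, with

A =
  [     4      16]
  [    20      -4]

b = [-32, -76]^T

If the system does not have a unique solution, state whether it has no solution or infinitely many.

x_1 = -4, x_2 = -1

Row-reduce the augmented matrix:
R1 ← R1 / (4).
R2 ← R2 − 20·R1.
R2 ← R2 / (-84).
R1 ← R1 − 4·R2.
Reading off the reduced rows gives x_1 = -4, x_2 = -1.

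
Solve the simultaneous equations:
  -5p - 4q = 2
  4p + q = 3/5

p = 2/5, q = -1

From equation 2: q = 3/5 − 4·p.
Substitute into equation 1 and solve: p = 2/5.
Then q = -1.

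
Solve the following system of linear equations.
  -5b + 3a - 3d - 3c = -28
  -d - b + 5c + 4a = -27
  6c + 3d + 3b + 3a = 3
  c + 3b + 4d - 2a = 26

a = -1, b = 5, c = -3, d = 3

Row-reduce the augmented matrix:
R1 ← R1 / (3).
R2 ← R2 − 4·R1.
R3 ← R3 − 3·R1.
R4 ← R4 + 2·R1.
R2 ← R2 / (17/3).
R1 ← R1 + 5/3·R2.
R3 ← R3 − 8·R2.
R4 ← R4 + 1/3·R2.
R3 ← R3 / (-63/17).
R1 ← R1 − 28/17·R3.
R2 ← R2 − 27/17·R3.
R4 ← R4 + 8/17·R3.
R4 ← R4 / (41/21).
R1 ← R1 − 2/3·R4.
R2 ← R2 − 9/7·R4.
R3 ← R3 + 10/21·R4.
Reading off the reduced rows gives a = -1, b = 5, c = -3, d = 3.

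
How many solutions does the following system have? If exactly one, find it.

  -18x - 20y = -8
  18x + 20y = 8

infinitely many solutions

Row-reduce:
R1 ← R1 / (-18).
R2 ← R2 − 18·R1.
Rank is 1 with 2 unknowns, leaving y free.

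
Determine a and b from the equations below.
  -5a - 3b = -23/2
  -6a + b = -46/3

Row-reduce the augmented matrix:
R1 ← R1 / (-5).
R2 ← R2 + 6·R1.
R2 ← R2 / (23/5).
R1 ← R1 − 3/5·R2.
Reading off the reduced rows gives a = 5/2, b = -1/3.

a = 5/2, b = -1/3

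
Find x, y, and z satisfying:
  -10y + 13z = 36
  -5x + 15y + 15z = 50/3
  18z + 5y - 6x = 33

x = -1/3, y = -1, z = 2

Row-reduce the augmented matrix:
Swap R1 and R2.
R1 ← R1 / (-5).
R3 ← R3 + 6·R1.
R2 ← R2 / (-10).
R1 ← R1 + 3·R2.
R3 ← R3 + 13·R2.
R3 ← R3 / (-169/10).
R1 ← R1 + 69/10·R3.
R2 ← R2 + 13/10·R3.
Reading off the reduced rows gives x = -1/3, y = -1, z = 2.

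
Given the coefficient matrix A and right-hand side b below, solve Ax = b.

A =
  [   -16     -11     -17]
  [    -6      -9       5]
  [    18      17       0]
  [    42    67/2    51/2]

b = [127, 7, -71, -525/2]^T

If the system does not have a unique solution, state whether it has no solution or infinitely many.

no solution

Row-reduce:
R1 ← R1 / (-16).
R2 ← R2 + 6·R1.
R3 ← R3 − 18·R1.
R4 ← R4 − 42·R1.
R2 ← R2 / (-39/8).
R1 ← R1 − 11/16·R2.
R3 ← R3 − 37/8·R2.
R4 ← R4 − 37/8·R2.
R3 ← R3 / (-25/3).
R1 ← R1 − 8/3·R3.
R2 ← R2 + 7/3·R3.
R4 ← R4 + 25/3·R3.
Row 4 reduces to 0 = -1, a contradiction. The system is inconsistent.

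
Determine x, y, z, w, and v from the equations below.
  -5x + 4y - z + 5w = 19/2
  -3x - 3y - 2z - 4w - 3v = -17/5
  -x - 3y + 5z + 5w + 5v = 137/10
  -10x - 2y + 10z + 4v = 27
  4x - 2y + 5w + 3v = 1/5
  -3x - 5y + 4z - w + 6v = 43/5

Row-reduce the augmented matrix:
R1 ← R1 / (-5).
R2 ← R2 + 3·R1.
R3 ← R3 + 1·R1.
R4 ← R4 + 10·R1.
R5 ← R5 − 4·R1.
R6 ← R6 + 3·R1.
R2 ← R2 / (-27/5).
R1 ← R1 + 4/5·R2.
R3 ← R3 + 19/5·R2.
R4 ← R4 + 10·R2.
R5 ← R5 − 6/5·R2.
R6 ← R6 + 37/5·R2.
R3 ← R3 / (167/27).
R1 ← R1 − 11/27·R3.
R2 ← R2 − 7/27·R3.
R4 ← R4 − 394/27·R3.
R5 ← R5 + 10/9·R3.
R6 ← R6 − 176/27·R3.
R4 ← R4 / (-3022/167).
R1 ← R1 + 92/167·R4.
R2 ← R2 − 154/167·R4.
R3 ← R3 − 241/167·R4.
R5 ← R5 − 1511/167·R4.
R6 ← R6 + 637/167·R4.
Swap R5 and R6.
R5 ← R5 / (6254/1511).
R1 ← R1 − 296/1511·R5.
R2 ← R2 + 167/1511·R5.
R3 ← R3 − 867/1511·R5.
R4 ← R4 − 603/1511·R5.
R6 reduces to 0 = 0, so the extra equation is consistent.
Reading off the reduced rows gives x = -6/5, y = 0, z = 3/2, w = 1, v = 0.

x = -6/5, y = 0, z = 3/2, w = 1, v = 0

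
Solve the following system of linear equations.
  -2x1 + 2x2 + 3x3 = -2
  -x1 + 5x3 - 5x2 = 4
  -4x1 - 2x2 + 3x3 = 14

x1 = -4, x2 = -2, x3 = -2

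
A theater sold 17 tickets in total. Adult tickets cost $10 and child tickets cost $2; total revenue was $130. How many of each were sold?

adult tickets: 12, child tickets: 5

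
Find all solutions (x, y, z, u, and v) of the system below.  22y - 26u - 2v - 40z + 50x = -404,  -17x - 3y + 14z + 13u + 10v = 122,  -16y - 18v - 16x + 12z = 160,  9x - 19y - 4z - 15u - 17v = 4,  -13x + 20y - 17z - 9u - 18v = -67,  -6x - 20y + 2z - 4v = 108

x = -3, y = -4, z = 1, u = 5, v = -2

Row-reduce the augmented matrix:
R1 ← R1 / (50).
R2 ← R2 + 17·R1.
R3 ← R3 + 16·R1.
R4 ← R4 − 9·R1.
R5 ← R5 + 13·R1.
R6 ← R6 + 6·R1.
R2 ← R2 / (112/25).
R1 ← R1 − 11/25·R2.
R3 ← R3 + 224/25·R2.
R4 ← R4 + 574/25·R2.
R5 ← R5 − 643/25·R2.
R6 ← R6 + 434/25·R2.
Swap R3 and R4.
R3 ← R3 / (21/4).
R1 ← R1 + 47/56·R3.
R2 ← R2 − 5/56·R3.
R5 ← R5 + 1663/56·R3.
R6 ← R6 + 5/4·R3.
Swap R4 and R5.
R4 ← R4 / (3319/147).
R1 ← R1 − 122/147·R4.
R2 ← R2 − 109/147·R4.
R3 ← R3 − 44/21·R4.
R6 ← R6 − 328/21·R4.
Swap R5 and R6.
R5 ← R5 / (-108465/3319).
R1 ← R1 − 652/3319·R5.
R2 ← R2 + 12383/6638·R5.
R3 ← R3 + 24729/6638·R5.
R4 ← R4 − 30585/6638·R5.
R6 reduces to 0 = 0, so the extra equation is consistent.
Reading off the reduced rows gives x = -3, y = -4, z = 1, u = 5, v = -2.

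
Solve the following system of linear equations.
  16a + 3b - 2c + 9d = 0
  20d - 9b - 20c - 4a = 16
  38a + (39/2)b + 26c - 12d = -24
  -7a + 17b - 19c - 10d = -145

infinitely many solutions

Row-reduce:
R1 ← R1 / (16).
R2 ← R2 + 4·R1.
R3 ← R3 − 38·R1.
R4 ← R4 + 7·R1.
R2 ← R2 / (-33/4).
R1 ← R1 − 3/16·R2.
R3 ← R3 − 99/8·R2.
R4 ← R4 − 293/16·R2.
Swap R3 and R4.
R3 ← R3 / (-4315/66).
R1 ← R1 + 13/22·R3.
R2 ← R2 − 82/33·R3.
Rank is 3 with 4 unknowns, leaving d free.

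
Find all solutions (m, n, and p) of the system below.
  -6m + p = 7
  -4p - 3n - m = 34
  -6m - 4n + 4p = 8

Row-reduce the augmented matrix:
R1 ← R1 / (-6).
R2 ← R2 + 1·R1.
R3 ← R3 + 6·R1.
R2 ← R2 / (-3).
R3 ← R3 + 4·R2.
R3 ← R3 / (77/9).
R1 ← R1 + 1/6·R3.
R2 ← R2 − 25/18·R3.
Reading off the reduced rows gives m = -2, n = -4, p = -5.

m = -2, n = -4, p = -5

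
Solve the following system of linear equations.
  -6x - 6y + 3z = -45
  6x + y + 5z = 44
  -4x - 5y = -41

Row-reduce the augmented matrix:
R1 ← R1 / (-6).
R2 ← R2 − 6·R1.
R3 ← R3 + 4·R1.
R2 ← R2 / (-5).
R1 ← R1 − 1·R2.
R3 ← R3 + 1·R2.
R3 ← R3 / (-18/5).
R1 ← R1 − 11/10·R3.
R2 ← R2 + 8/5·R3.
Reading off the reduced rows gives x = 4, y = 5, z = 3.

x = 4, y = 5, z = 3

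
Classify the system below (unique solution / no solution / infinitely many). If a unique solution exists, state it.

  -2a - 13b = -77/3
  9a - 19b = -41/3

a = 2, b = 5/3

Row-reduce the augmented matrix:
R1 ← R1 / (-2).
R2 ← R2 − 9·R1.
R2 ← R2 / (-155/2).
R1 ← R1 − 13/2·R2.
Reading off the reduced rows gives a = 2, b = 5/3.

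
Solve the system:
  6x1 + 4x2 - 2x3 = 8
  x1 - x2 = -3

infinitely many solutions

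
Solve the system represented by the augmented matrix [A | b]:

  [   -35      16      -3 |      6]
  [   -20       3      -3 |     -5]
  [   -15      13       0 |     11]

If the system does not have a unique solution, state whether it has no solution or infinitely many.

infinitely many solutions

Row-reduce:
R1 ← R1 / (-35).
R2 ← R2 + 20·R1.
R3 ← R3 + 15·R1.
R2 ← R2 / (-43/7).
R1 ← R1 + 16/35·R2.
R3 ← R3 − 43/7·R2.
Rank is 2 with 3 unknowns, leaving x_3 free.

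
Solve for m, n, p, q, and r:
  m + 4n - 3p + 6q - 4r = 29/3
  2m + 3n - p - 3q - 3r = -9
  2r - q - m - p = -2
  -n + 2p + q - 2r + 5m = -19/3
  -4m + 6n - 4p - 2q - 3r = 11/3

Row-reduce the augmented matrix:
R2 ← R2 − 2·R1.
R3 ← R3 + 1·R1.
R4 ← R4 − 5·R1.
R5 ← R5 + 4·R1.
R2 ← R2 / (-5).
R1 ← R1 − 4·R2.
R3 ← R3 − 4·R2.
R4 ← R4 + 21·R2.
R5 ← R5 − 22·R2.
Swap R3 and R4.
R3 ← R3 / (-4).
R1 ← R1 − 1·R3.
R2 ← R2 + 1·R3.
R5 ← R5 − 6·R3.
R4 ← R4 / (-7).
R1 ← R1 − 5/2·R4.
R2 ← R2 + 11/2·R4.
R3 ← R3 + 17/2·R4.
R5 ← R5 − 7·R4.
R5 ← R5 / (1/2).
R1 ← R1 + 1/28·R5.
R2 ← R2 + 51/28·R5.
R3 ← R3 + 47/28·R5.
R4 ← R4 + 2/7·R5.
Reading off the reduced rows gives m = -7/3, n = -5/3, p = -2/3, q = 5/3, r = -5/3.

m = -7/3, n = -5/3, p = -2/3, q = 5/3, r = -5/3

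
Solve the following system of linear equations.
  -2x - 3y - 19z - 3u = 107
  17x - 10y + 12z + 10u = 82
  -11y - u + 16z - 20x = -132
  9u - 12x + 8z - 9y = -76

Row-reduce the augmented matrix:
R1 ← R1 / (-2).
R2 ← R2 − 17·R1.
R3 ← R3 + 20·R1.
R4 ← R4 + 12·R1.
R2 ← R2 / (-71/2).
R1 ← R1 − 3/2·R2.
R3 ← R3 − 19·R2.
R4 ← R4 − 9·R2.
R3 ← R3 / (8945/71).
R1 ← R1 − 226/71·R3.
R2 ← R2 − 299/71·R3.
R4 ← R4 − 5971/71·R3.
R4 ← R4 / (16548/1789).
R1 ← R1 − 576/1789·R4.
R2 ← R2 + 457/1789·R4.
R3 ← R3 − 294/1789·R4.
Reading off the reduced rows gives x = 6, y = -6, z = -5, u = -2.

x = 6, y = -6, z = -5, u = -2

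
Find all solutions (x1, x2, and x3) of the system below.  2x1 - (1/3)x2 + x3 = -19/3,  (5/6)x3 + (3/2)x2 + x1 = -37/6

Row-reduce:
R1 ← R1 / (2).
R2 ← R2 − 1·R1.
R2 ← R2 / (5/3).
R1 ← R1 + 1/6·R2.
Rank is 2 with 3 unknowns, leaving x3 free.

infinitely many solutions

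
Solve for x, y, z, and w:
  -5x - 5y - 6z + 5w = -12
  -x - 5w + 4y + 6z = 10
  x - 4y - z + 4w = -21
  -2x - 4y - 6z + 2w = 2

x = 0, y = 2, z = -3, w = -4

Row-reduce the augmented matrix:
R1 ← R1 / (-5).
R2 ← R2 + 1·R1.
R3 ← R3 − 1·R1.
R4 ← R4 + 2·R1.
R2 ← R2 / (5).
R1 ← R1 − 1·R2.
R3 ← R3 + 5·R2.
R4 ← R4 + 2·R2.
R3 ← R3 / (5).
R1 ← R1 + 6/25·R3.
R2 ← R2 − 36/25·R3.
R4 ← R4 + 18/25·R3.
R4 ← R4 / (-318/125).
R1 ← R1 − 19/125·R4.
R2 ← R2 + 114/125·R4.
R3 ← R3 + 1/5·R4.
Reading off the reduced rows gives x = 0, y = 2, z = -3, w = -4.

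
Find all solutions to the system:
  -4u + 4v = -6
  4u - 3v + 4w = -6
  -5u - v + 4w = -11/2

Row-reduce the augmented matrix:
R1 ← R1 / (-4).
R2 ← R2 − 4·R1.
R3 ← R3 + 5·R1.
R1 ← R1 + 1·R2.
R3 ← R3 + 6·R2.
R3 ← R3 / (28).
R1 ← R1 − 4·R3.
R2 ← R2 − 4·R3.
Reading off the reduced rows gives u = -1/2, v = -2, w = -5/2.

u = -1/2, v = -2, w = -5/2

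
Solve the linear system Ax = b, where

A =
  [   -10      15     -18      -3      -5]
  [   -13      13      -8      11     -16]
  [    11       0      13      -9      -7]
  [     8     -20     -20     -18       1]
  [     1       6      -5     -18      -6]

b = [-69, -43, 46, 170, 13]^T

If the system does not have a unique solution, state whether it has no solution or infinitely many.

x_1 = 2, x_2 = -6, x_3 = -1, x_4 = -1, x_5 = -4

Row-reduce the augmented matrix:
R1 ← R1 / (-10).
R2 ← R2 + 13·R1.
R3 ← R3 − 11·R1.
R4 ← R4 − 8·R1.
R5 ← R5 − 1·R1.
R2 ← R2 / (-13/2).
R1 ← R1 + 3/2·R2.
R3 ← R3 − 33/2·R2.
R4 ← R4 + 8·R2.
R5 ← R5 − 15/2·R2.
R3 ← R3 / (2099/65).
R1 ← R1 + 114/65·R3.
R2 ← R2 + 154/65·R3.
R4 ← R4 + 3468/65·R3.
R5 ← R5 − 713/65·R3.
R4 ← R4 / (7202/2099).
R1 ← R1 + 3678/2099·R4.
R2 ← R2 + 881/2099·R4.
R3 ← R3 − 1659/2099·R4.
R5 ← R5 + 20523/2099·R4.
R5 ← R5 / (-1099359/7202).
R1 ← R1 + 92734/3601·R5.
R2 ← R2 + 54461/7202·R5.
R3 ← R3 − 77777/7202·R5.
R4 ← R4 + 108737/7202·R5.
Reading off the reduced rows gives x_1 = 2, x_2 = -6, x_3 = -1, x_4 = -1, x_5 = -4.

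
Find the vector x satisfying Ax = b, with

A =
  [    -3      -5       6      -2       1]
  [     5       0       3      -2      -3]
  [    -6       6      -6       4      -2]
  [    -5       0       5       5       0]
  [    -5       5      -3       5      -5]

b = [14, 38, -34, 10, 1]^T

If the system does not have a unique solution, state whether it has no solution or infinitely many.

x_1 = 3, x_2 = -3, x_3 = 3, x_4 = 2, x_5 = -6

Row-reduce the augmented matrix:
R1 ← R1 / (-3).
R2 ← R2 − 5·R1.
R3 ← R3 + 6·R1.
R4 ← R4 + 5·R1.
R5 ← R5 + 5·R1.
R2 ← R2 / (-25/3).
R1 ← R1 − 5/3·R2.
R3 ← R3 − 16·R2.
R4 ← R4 − 25/3·R2.
R5 ← R5 − 40/3·R2.
R3 ← R3 / (174/25).
R1 ← R1 − 3/5·R3.
R2 ← R2 + 39/25·R3.
R4 ← R4 − 8·R3.
R5 ← R5 − 39/5·R3.
R4 ← R4 / (485/87).
R1 ← R1 + 6/29·R4.
R2 ← R2 − 4/29·R4.
R3 ← R3 + 28/87·R4.
R5 ← R5 − 67/29·R4.
R5 ← R5 / (-323/97).
R1 ← R1 − 13/97·R5.
R2 ← R2 + 138/97·R5.
R3 ← R3 + 66/97·R5.
R4 ← R4 − 79/97·R5.
Reading off the reduced rows gives x_1 = 3, x_2 = -3, x_3 = 3, x_4 = 2, x_5 = -6.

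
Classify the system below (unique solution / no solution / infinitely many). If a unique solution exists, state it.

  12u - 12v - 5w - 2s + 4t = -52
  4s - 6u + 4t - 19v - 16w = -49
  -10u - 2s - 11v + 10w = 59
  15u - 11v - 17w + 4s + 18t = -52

infinitely many solutions

Row-reduce:
R1 ← R1 / (12).
R2 ← R2 + 6·R1.
R3 ← R3 + 10·R1.
R4 ← R4 − 15·R1.
R2 ← R2 / (-25).
R1 ← R1 + 1·R2.
R3 ← R3 + 21·R2.
R4 ← R4 − 4·R2.
R3 ← R3 / (1603/75).
R1 ← R1 − 97/300·R3.
R2 ← R2 − 37/50·R3.
R4 ← R4 + 1371/100·R3.
R4 ← R4 / (9655/3206).
R1 ← R1 + 619/3206·R4.
R2 ← R2 − 151/1603·R4.
R3 ← R3 + 464/1603·R4.
Rank is 4 with 5 unknowns, leaving t free.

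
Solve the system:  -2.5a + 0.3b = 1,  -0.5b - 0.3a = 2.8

a = -1, b = -5

Row-reduce the augmented matrix:
R1 ← R1 / (-5/2).
R2 ← R2 + 3/10·R1.
R2 ← R2 / (-67/125).
R1 ← R1 + 3/25·R2.
Reading off the reduced rows gives a = -1, b = -5.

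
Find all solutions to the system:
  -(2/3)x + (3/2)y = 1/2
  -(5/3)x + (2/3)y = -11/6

x = 3/2, y = 1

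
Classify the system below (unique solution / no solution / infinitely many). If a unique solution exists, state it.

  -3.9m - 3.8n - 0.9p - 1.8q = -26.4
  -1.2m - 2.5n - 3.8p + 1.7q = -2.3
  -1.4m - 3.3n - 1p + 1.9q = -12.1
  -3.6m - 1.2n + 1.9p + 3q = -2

m = 0, n = 6, p = -2, q = 3

Row-reduce the augmented matrix:
R1 ← R1 / (-39/10).
R2 ← R2 + 6/5·R1.
R3 ← R3 + 7/5·R1.
R4 ← R4 + 18/5·R1.
R2 ← R2 / (-173/130).
R1 ← R1 − 38/39·R2.
R3 ← R3 + 151/78·R2.
R4 ← R4 − 30/13·R2.
R3 ← R3 / (11543/2595).
R1 ← R1 + 1219/519·R3.
R2 ← R2 − 458/173·R3.
R4 ← R4 + 1169/346·R3.
R4 ← R4 / (132143/16490).
R1 ← R1 − 19911/11543·R4.
R2 ← R2 + 14517/11543·R4.
R3 ← R3 + 1901/11543·R4.
Reading off the reduced rows gives m = 0, n = 6, p = -2, q = 3.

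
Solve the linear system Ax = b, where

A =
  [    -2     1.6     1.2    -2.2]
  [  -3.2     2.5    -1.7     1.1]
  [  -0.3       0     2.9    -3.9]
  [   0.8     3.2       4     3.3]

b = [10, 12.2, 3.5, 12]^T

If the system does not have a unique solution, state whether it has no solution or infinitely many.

x_1 = -2, x_2 = 3, x_3 = 1, x_4 = 0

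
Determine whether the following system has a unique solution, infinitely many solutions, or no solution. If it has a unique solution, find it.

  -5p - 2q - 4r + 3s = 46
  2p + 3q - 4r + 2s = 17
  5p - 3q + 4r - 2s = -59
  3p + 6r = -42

p = -6, q = 3, r = -4, s = 2

Row-reduce the augmented matrix:
R1 ← R1 / (-5).
R2 ← R2 − 2·R1.
R3 ← R3 − 5·R1.
R4 ← R4 − 3·R1.
R2 ← R2 / (11/5).
R1 ← R1 − 2/5·R2.
R3 ← R3 + 5·R2.
R4 ← R4 + 6/5·R2.
R3 ← R3 / (-140/11).
R1 ← R1 − 20/11·R3.
R2 ← R2 + 28/11·R3.
R4 ← R4 − 6/11·R3.
R4 ← R4 / (39/10).
R2 ← R2 + 1/5·R4.
R3 ← R3 + 13/20·R4.
Reading off the reduced rows gives p = -6, q = 3, r = -4, s = 2.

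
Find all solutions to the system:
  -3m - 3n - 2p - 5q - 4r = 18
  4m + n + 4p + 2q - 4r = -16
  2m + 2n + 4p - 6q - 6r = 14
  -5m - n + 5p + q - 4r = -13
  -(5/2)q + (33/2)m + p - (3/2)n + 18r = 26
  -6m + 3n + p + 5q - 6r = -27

no solution

Row-reduce:
R1 ← R1 / (-3).
R2 ← R2 − 4·R1.
R3 ← R3 − 2·R1.
R4 ← R4 + 5·R1.
R5 ← R5 − 33/2·R1.
R6 ← R6 + 6·R1.
R2 ← R2 / (-3).
R1 ← R1 − 1·R2.
R4 ← R4 − 4·R2.
R5 ← R5 + 18·R2.
R6 ← R6 − 9·R2.
R3 ← R3 / (8/3).
R1 ← R1 − 10/9·R3.
R2 ← R2 + 4/9·R3.
R4 ← R4 − 91/9·R3.
R5 ← R5 + 18·R3.
R6 ← R6 − 9·R3.
R4 ← R4 / (77/2).
R1 ← R1 − 4·R4.
R3 ← R3 + 7/2·R4.
R5 ← R5 + 65·R4.
R6 ← R6 − 65/2·R4.
R5 ← R5 / (7501/231).
R1 ← R1 + 87/154·R5.
R2 ← R2 − 5/3·R5.
R3 ← R3 + 38/33·R5.
R4 ← R4 − 277/462·R5.
R6 ← R6 + 7501/462·R5.
Row 6 reduces to 0 = -1/2, a contradiction. The system is inconsistent.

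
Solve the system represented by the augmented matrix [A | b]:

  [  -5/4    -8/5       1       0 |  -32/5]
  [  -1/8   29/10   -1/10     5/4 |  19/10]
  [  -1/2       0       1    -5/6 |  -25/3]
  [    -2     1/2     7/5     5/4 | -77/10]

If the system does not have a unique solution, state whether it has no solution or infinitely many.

infinitely many solutions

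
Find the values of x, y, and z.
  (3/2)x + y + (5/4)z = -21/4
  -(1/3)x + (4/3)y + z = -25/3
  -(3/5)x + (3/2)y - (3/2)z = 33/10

Row-reduce the augmented matrix:
R1 ← R1 / (3/2).
R2 ← R2 + 1/3·R1.
R3 ← R3 + 3/5·R1.
R2 ← R2 / (14/9).
R1 ← R1 − 2/3·R2.
R3 ← R3 − 19/10·R2.
R3 ← R3 / (-717/280).
R1 ← R1 − 2/7·R3.
R2 ← R2 − 23/28·R3.
Reading off the reduced rows gives x = 2, y = -2, z = -5.

x = 2, y = -2, z = -5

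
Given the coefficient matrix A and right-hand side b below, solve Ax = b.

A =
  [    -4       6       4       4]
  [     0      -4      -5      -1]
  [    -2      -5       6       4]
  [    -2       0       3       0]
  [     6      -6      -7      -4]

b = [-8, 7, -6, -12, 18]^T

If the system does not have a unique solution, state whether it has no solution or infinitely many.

Row-reduce:
R1 ← R1 / (-4).
R3 ← R3 + 2·R1.
R4 ← R4 + 2·R1.
R5 ← R5 − 6·R1.
R2 ← R2 / (-4).
R1 ← R1 + 3/2·R2.
R3 ← R3 + 8·R2.
R4 ← R4 + 3·R2.
R5 ← R5 − 3·R2.
R3 ← R3 / (14).
R1 ← R1 − 7/8·R3.
R2 ← R2 − 5/4·R3.
R4 ← R4 − 19/4·R3.
R5 ← R5 + 19/4·R3.
R4 ← R4 / (-73/28).
R1 ← R1 + 7/8·R4.
R2 ← R2 + 3/28·R4.
R3 ← R3 − 2/7·R4.
R5 ← R5 − 73/28·R4.
Row 5 reduces to 0 = -2, a contradiction. The system is inconsistent.

no solution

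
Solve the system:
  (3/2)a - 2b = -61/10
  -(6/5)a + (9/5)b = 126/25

Row-reduce the augmented matrix:
R1 ← R1 / (3/2).
R2 ← R2 + 6/5·R1.
R2 ← R2 / (1/5).
R1 ← R1 + 4/3·R2.
Reading off the reduced rows gives a = -3, b = 4/5.

a = -3, b = 4/5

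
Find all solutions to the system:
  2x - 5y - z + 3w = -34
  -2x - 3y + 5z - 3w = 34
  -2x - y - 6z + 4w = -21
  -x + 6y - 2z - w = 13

x = -6, y = 1, z = 2, w = -5

Row-reduce the augmented matrix:
R1 ← R1 / (2).
R2 ← R2 + 2·R1.
R3 ← R3 + 2·R1.
R4 ← R4 + 1·R1.
R2 ← R2 / (-8).
R1 ← R1 + 5/2·R2.
R3 ← R3 + 6·R2.
R4 ← R4 − 7/2·R2.
R3 ← R3 / (-10).
R1 ← R1 + 7/4·R3.
R2 ← R2 + 1/2·R3.
R4 ← R4 + 3/4·R3.
R4 ← R4 / (-1/40).
R1 ← R1 − 11/40·R4.
R2 ← R2 + 7/20·R4.
R3 ← R3 + 7/10·R4.
Reading off the reduced rows gives x = -6, y = 1, z = 2, w = -5.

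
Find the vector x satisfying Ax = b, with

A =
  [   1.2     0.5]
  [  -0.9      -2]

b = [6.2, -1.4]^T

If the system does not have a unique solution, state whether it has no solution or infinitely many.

Row-reduce the augmented matrix:
R1 ← R1 / (6/5).
R2 ← R2 + 9/10·R1.
R2 ← R2 / (-13/8).
R1 ← R1 − 5/12·R2.
Reading off the reduced rows gives x_1 = 6, x_2 = -2.

x_1 = 6, x_2 = -2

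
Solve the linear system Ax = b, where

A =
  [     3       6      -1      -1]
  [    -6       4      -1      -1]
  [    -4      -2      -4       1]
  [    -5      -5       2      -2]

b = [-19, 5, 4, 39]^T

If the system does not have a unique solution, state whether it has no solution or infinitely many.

x_1 = -2, x_2 = -3, x_3 = 1, x_4 = -6

Row-reduce the augmented matrix:
R1 ← R1 / (3).
R2 ← R2 + 6·R1.
R3 ← R3 + 4·R1.
R4 ← R4 + 5·R1.
R2 ← R2 / (16).
R1 ← R1 − 2·R2.
R3 ← R3 − 6·R2.
R4 ← R4 − 5·R2.
R3 ← R3 / (-101/24).
R1 ← R1 − 1/24·R3.
R2 ← R2 + 3/16·R3.
R4 ← R4 − 61/48·R3.
R4 ← R4 / (-503/202).
R1 ← R1 − 5/101·R4.
R2 ← R2 + 45/202·R4.
R3 ← R3 + 19/101·R4.
Reading off the reduced rows gives x_1 = -2, x_2 = -3, x_3 = 1, x_4 = -6.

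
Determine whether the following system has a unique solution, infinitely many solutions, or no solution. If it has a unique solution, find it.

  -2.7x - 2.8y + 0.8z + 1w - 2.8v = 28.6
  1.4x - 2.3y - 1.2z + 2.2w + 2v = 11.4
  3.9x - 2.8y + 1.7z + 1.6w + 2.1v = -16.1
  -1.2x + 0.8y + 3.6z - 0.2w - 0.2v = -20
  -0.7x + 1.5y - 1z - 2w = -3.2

Row-reduce the augmented matrix:
R1 ← R1 / (-27/10).
R2 ← R2 − 7/5·R1.
R3 ← R3 − 39/10·R1.
R4 ← R4 + 6/5·R1.
R5 ← R5 + 7/10·R1.
R2 ← R2 / (-1013/270).
R1 ← R1 − 28/27·R2.
R3 ← R3 + 308/45·R2.
R4 ← R4 − 92/45·R2.
R5 ← R5 − 601/270·R2.
R3 ← R3 / (43437/10130).
R1 ← R1 + 520/1013·R3.
R2 ← R2 − 212/1013·R3.
R4 ← R4 − 14266/5065·R3.
R5 ← R5 + 1695/1013·R3.
R4 ← R4 / (151649/72395).
R1 ← R1 − 2198/14479·R4.
R2 ← R2 + 9138/14479·R4.
R3 ← R3 + 6466/14479·R4.
R5 ← R5 + 100892/72395·R4.
R5 ← R5 / (4737109/2274735).
R1 ← R1 − 272314/454947·R5.
R2 ← R2 − 448118/454947·R5.
R3 ← R3 − 1819/151649·R5.
R4 ← R4 − 711761/454947·R5.
Reading off the reduced rows gives x = -4, y = -4, z = -6, w = 3, v = -3.

x = -4, y = -4, z = -6, w = 3, v = -3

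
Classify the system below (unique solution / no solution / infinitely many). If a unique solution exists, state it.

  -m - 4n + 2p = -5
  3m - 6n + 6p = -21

infinitely many solutions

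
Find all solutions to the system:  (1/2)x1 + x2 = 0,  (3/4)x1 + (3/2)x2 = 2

no solution

Row-reduce:
R1 ← R1 / (1/2).
R2 ← R2 − 3/4·R1.
Row 2 reduces to 0 = 2, a contradiction. The system is inconsistent.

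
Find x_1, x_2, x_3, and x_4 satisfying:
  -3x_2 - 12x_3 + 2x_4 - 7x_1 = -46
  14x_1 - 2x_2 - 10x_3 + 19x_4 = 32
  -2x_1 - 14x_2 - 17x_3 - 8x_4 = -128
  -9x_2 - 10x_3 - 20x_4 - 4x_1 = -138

x_1 = 0, x_2 = 2, x_3 = 4, x_4 = 4

Row-reduce the augmented matrix:
R1 ← R1 / (-7).
R2 ← R2 − 14·R1.
R3 ← R3 + 2·R1.
R4 ← R4 + 4·R1.
R2 ← R2 / (-8).
R1 ← R1 − 3/7·R2.
R3 ← R3 + 92/7·R2.
R4 ← R4 + 51/7·R2.
R3 ← R3 / (296/7).
R1 ← R1 + 3/28·R3.
R2 ← R2 − 17/4·R3.
R4 ← R4 − 779/28·R3.
R4 ← R4 / (-27443/2368).
R1 ← R1 − 1963/2368·R4.
R2 ← R2 − 4225/2368·R4.
R3 ← R3 + 649/592·R4.
Reading off the reduced rows gives x_1 = 0, x_2 = 2, x_3 = 4, x_4 = 4.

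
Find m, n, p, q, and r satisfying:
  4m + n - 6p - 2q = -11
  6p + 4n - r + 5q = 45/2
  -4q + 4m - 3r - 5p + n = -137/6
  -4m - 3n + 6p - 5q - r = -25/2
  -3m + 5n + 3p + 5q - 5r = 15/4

m = 5/4, n = 0, p = 5/3, q = 3, r = 5/2

Row-reduce the augmented matrix:
R1 ← R1 / (4).
R3 ← R3 − 4·R1.
R4 ← R4 + 4·R1.
R5 ← R5 + 3·R1.
R2 ← R2 / (4).
R1 ← R1 − 1/4·R2.
R4 ← R4 + 2·R2.
R5 ← R5 − 23/4·R2.
R1 ← R1 + 15/8·R3.
R2 ← R2 − 3/2·R3.
R4 ← R4 − 3·R3.
R5 ← R5 + 81/8·R3.
R4 ← R4 / (3/2).
R1 ← R1 + 73/16·R4.
R2 ← R2 − 17/4·R4.
R3 ← R3 + 2·R4.
R5 ← R5 + 383/16·R4.
R5 ← R5 / (343/4).
R1 ← R1 − 69/4·R5.
R2 ← R2 + 17·R5.
R3 ← R3 − 7·R5.
R4 ← R4 − 5·R5.
Reading off the reduced rows gives m = 5/4, n = 0, p = 5/3, q = 3, r = 5/2.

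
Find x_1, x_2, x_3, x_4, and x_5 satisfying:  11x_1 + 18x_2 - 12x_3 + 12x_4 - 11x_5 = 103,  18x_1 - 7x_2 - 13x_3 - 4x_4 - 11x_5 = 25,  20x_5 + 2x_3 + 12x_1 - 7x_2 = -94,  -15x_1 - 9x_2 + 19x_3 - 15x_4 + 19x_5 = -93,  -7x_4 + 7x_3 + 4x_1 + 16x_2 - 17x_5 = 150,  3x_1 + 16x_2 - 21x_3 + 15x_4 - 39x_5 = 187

x_1 = 1, x_2 = 4, x_3 = 1, x_4 = -1, x_5 = -4

Row-reduce the augmented matrix:
R1 ← R1 / (11).
R2 ← R2 − 18·R1.
R3 ← R3 − 12·R1.
R4 ← R4 + 15·R1.
R5 ← R5 − 4·R1.
R6 ← R6 − 3·R1.
R2 ← R2 / (-401/11).
R1 ← R1 − 18/11·R2.
R3 ← R3 + 293/11·R2.
R4 ← R4 − 171/11·R2.
R5 ← R5 − 104/11·R2.
R6 ← R6 − 122/11·R2.
R3 ← R3 / (4107/401).
R1 ← R1 + 318/401·R3.
R2 ← R2 + 73/401·R3.
R4 ← R4 − 2192/401·R3.
R5 ← R5 − 5247/401·R3.
R6 ← R6 + 6299/401·R3.
R4 ← R4 / (-44957/4107).
R1 ← R1 − 484/1369·R4.
R2 ← R2 − 2968/4107·R4.
R3 ← R3 − 1676/4107·R4.
R5 ← R5 + 31259/1369·R4.
R6 ← R6 − 44957/4107·R4.
R5 ← R5 / (-1356407/44957).
R1 ← R1 − 4733/4087·R5.
R2 ← R2 + 9006/44957·R5.
R3 ← R3 − 105671/44957·R5.
R4 ← R4 − 30245/44957·R5.
R6 reduces to 0 = 0, so the extra equation is consistent.
Reading off the reduced rows gives x_1 = 1, x_2 = 4, x_3 = 1, x_4 = -1, x_5 = -4.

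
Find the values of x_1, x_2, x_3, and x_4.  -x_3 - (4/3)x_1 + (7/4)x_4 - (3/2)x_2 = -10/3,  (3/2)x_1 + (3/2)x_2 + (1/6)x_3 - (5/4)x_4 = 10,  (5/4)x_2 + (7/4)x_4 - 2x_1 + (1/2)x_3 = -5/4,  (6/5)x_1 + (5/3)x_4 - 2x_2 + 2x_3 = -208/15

x_1 = 4, x_2 = 5, x_3 = -6, x_4 = 2

Row-reduce the augmented matrix:
R1 ← R1 / (-4/3).
R2 ← R2 − 3/2·R1.
R3 ← R3 + 2·R1.
R4 ← R4 − 6/5·R1.
R2 ← R2 / (-3/16).
R1 ← R1 − 9/8·R2.
R3 ← R3 − 7/2·R2.
R4 ← R4 + 67/20·R2.
R3 ← R3 / (-143/9).
R1 ← R1 + 5·R3.
R2 ← R2 − 46/9·R3.
R4 ← R4 − 164/9·R3.
R4 ← R4 / (20521/4290).
R1 ← R1 + 1083/1144·R4.
R2 ← R2 − 115/572·R4.
R3 ← R3 + 903/1144·R4.
Reading off the reduced rows gives x_1 = 4, x_2 = 5, x_3 = -6, x_4 = 2.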